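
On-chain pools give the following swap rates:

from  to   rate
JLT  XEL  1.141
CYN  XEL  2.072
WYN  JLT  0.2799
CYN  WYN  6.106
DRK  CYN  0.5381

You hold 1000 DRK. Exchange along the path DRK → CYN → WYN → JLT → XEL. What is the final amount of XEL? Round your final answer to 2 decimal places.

1049.32

1000 DRK × 0.5381 = 538.1 CYN
538.1 CYN × 6.106 = 3285.6386 WYN
3285.6386 WYN × 0.2799 = 919.65024414 JLT
919.65024414 JLT × 1.141 = 1049.32092856374 XEL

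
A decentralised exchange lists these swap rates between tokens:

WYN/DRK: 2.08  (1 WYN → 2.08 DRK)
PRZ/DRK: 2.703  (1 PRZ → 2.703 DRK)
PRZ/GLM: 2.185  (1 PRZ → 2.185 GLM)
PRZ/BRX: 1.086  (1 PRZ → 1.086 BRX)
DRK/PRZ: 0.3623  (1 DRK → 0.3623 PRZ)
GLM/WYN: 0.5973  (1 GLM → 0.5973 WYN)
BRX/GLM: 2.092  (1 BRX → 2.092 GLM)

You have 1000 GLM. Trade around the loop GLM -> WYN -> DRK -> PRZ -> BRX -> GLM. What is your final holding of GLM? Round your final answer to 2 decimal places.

1000 GLM × 0.5973 = 597.3 WYN
597.3 WYN × 2.08 = 1242.384 DRK
1242.384 DRK × 0.3623 = 450.1157232 PRZ
450.1157232 PRZ × 1.086 = 488.8256753952 BRX
488.8256753952 BRX × 2.092 = 1022.6233129267584 GLM

1022.62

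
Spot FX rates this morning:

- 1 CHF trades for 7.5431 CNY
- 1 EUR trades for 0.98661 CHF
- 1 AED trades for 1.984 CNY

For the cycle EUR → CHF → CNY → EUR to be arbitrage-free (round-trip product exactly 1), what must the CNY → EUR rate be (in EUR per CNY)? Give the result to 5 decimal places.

0.13437

Known legs of the cycle: 0.98661 × 7.5431 = 7.442097891
For no arbitrage the full-cycle product must be 1, so the missing rate is 1 / 7.442097891 ≈ 0.1343707.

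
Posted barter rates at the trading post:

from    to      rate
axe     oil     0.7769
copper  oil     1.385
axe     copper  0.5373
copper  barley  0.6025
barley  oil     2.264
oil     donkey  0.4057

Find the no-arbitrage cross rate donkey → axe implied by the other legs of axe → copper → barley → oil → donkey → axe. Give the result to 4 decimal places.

3.3631

Known legs of the cycle: 0.5373 × 0.6025 × 2.264 × 0.4057 = 0.2973413589966
For no arbitrage the full-cycle product must be 1, so the missing rate is 1 / 0.2973413589966 ≈ 3.363138.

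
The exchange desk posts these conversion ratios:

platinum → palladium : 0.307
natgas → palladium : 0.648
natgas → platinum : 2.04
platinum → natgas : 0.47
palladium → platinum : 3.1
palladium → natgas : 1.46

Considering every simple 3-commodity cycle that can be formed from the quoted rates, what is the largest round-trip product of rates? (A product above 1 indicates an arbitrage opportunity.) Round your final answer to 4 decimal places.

0.9441

platinum→natgas→palladium→platinum: 0.47 × 0.648 × 3.1 = 0.94414
platinum→palladium→natgas→platinum: 0.307 × 1.46 × 2.04 = 0.91437
Maximum is platinum→natgas→palladium→platinum at 0.9441; no arbitrage — every cycle loses value.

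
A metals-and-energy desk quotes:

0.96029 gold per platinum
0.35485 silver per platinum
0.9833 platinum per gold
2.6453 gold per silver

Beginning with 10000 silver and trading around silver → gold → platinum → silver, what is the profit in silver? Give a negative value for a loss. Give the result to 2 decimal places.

-769.91

10000 silver × 2.6453 = 26453 gold
26453 gold × 0.9833 = 26011.2349 platinum
26011.2349 platinum × 0.35485 = 9230.086704265 silver
Net change: 9230.086704265 − 10000 = -769.913295735 silver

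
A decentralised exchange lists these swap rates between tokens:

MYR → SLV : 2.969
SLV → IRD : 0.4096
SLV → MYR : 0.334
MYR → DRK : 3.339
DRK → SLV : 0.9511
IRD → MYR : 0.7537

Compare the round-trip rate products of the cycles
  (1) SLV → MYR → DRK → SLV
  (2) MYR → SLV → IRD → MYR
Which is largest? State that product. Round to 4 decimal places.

1.0607

(1) 0.334 × 3.339 × 0.9511 = 1.06069
(2) 2.969 × 0.4096 × 0.7537 = 0.91658
Highest is cycle (1) at 1.0607 (>1, arbitrage).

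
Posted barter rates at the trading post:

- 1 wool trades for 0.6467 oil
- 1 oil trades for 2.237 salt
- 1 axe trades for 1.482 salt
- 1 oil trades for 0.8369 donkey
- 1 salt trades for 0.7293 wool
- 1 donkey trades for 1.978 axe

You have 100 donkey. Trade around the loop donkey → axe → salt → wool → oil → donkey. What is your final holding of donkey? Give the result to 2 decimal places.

100 donkey × 1.978 = 197.8 axe
197.8 axe × 1.482 = 293.1396 salt
293.1396 salt × 0.7293 = 213.78671028 wool
213.78671028 wool × 0.6467 = 138.255865538076 oil
138.255865538076 oil × 0.8369 = 115.7063338688158044 donkey

115.71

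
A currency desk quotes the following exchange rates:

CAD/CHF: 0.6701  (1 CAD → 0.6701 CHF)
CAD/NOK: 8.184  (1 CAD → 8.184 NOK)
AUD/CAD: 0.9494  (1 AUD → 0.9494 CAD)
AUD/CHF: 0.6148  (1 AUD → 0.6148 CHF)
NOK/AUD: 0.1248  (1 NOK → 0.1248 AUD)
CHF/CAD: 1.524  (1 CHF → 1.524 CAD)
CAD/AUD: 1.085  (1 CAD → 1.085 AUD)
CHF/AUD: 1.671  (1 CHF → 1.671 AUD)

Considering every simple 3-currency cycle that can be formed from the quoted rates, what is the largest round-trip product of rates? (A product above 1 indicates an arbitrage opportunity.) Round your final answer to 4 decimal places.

1.0631

CAD→CHF→AUD→CAD: 0.6701 × 1.671 × 0.9494 = 1.06308
CAD→AUD→CHF→CAD: 1.085 × 0.6148 × 1.524 = 1.01660
CAD→NOK→AUD→CAD: 8.184 × 0.1248 × 0.9494 = 0.96968
Maximum is CAD→CHF→AUD→CAD at 1.0631; arbitrage exists.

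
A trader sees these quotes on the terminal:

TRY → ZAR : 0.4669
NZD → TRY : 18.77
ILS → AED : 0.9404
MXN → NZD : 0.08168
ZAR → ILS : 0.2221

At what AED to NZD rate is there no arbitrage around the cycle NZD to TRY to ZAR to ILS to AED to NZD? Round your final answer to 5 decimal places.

Known legs of the cycle: 18.77 × 0.4669 × 0.2221 × 0.9404 = 1.83041398612492
For no arbitrage the full-cycle product must be 1, so the missing rate is 1 / 1.83041398612492 ≈ 0.5463245.

0.54632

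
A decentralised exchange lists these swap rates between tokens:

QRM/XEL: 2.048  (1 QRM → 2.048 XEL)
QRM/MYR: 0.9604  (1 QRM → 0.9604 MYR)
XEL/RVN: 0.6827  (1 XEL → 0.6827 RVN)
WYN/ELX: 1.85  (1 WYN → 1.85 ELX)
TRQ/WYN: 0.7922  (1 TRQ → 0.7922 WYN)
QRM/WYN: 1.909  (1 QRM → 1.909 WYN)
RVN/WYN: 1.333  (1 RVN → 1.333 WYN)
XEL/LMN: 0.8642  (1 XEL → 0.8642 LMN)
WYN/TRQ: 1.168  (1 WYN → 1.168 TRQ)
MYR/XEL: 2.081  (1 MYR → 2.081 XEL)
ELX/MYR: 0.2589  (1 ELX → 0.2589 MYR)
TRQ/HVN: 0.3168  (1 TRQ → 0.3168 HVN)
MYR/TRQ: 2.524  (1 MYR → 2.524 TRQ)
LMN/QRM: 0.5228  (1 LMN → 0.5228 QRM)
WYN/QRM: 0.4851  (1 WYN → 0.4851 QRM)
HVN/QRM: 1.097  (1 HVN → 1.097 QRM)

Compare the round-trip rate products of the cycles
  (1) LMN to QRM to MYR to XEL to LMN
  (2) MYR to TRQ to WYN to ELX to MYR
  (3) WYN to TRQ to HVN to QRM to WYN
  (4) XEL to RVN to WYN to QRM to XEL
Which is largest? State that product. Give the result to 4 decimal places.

(1) 0.5228 × 0.9604 × 2.081 × 0.8642 = 0.90297
(2) 2.524 × 0.7922 × 1.85 × 0.2589 = 0.95770
(3) 1.168 × 0.3168 × 1.097 × 1.909 = 0.77489
(4) 0.6827 × 1.333 × 0.4851 × 2.048 = 0.90411
Highest is cycle (2) at 0.9577 (≤1, no arbitrage).

0.9577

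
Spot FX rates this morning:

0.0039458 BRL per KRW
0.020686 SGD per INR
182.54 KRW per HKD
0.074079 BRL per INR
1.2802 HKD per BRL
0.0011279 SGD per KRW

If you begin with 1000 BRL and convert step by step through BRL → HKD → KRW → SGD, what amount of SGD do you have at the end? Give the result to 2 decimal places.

1000 BRL × 1.2802 = 1280.2 HKD
1280.2 HKD × 182.54 = 233687.708 KRW
233687.708 KRW × 0.0011279 = 263.5763658532 SGD

263.58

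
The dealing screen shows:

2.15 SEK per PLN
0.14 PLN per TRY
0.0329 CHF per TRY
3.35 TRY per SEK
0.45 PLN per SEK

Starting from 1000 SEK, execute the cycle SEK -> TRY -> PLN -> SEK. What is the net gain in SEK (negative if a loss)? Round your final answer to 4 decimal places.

1000 SEK × 3.35 = 3350 TRY
3350 TRY × 0.14 = 469 PLN
469 PLN × 2.15 = 1008.35 SEK
Net change: 1008.35 − 1000 = 8.35 SEK

8.3500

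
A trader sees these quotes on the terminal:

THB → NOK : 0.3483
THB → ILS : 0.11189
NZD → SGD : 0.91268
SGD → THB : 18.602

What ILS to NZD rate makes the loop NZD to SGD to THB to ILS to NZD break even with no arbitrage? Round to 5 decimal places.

0.52642

Known legs of the cycle: 0.91268 × 18.602 × 0.11189 = 1.8996318722504
For no arbitrage the full-cycle product must be 1, so the missing rate is 1 / 1.8996318722504 ≈ 0.5264178.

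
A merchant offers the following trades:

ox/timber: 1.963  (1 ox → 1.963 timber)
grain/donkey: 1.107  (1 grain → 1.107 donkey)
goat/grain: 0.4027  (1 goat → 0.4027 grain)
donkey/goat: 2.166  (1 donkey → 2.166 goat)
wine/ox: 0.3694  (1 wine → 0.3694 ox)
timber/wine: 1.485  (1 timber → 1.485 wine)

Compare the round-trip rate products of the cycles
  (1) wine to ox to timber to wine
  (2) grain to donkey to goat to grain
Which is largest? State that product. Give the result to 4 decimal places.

(1) 0.3694 × 1.963 × 1.485 = 1.07682
(2) 1.107 × 2.166 × 0.4027 = 0.96558
Highest is cycle (1) at 1.0768 (>1, arbitrage).

1.0768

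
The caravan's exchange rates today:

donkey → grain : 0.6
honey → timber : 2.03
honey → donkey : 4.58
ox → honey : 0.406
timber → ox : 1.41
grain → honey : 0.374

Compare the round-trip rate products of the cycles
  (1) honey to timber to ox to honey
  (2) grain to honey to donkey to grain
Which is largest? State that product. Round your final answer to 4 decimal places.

1.1621

(1) 2.03 × 1.41 × 0.406 = 1.16209
(2) 0.374 × 4.58 × 0.6 = 1.02775
Highest is cycle (1) at 1.1621 (>1, arbitrage).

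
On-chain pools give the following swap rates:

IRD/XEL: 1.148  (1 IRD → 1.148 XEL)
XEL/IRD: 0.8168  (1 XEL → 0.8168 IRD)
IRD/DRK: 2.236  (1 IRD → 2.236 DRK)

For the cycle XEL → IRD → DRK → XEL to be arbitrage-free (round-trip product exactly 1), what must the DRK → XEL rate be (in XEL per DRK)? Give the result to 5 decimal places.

Known legs of the cycle: 0.8168 × 2.236 = 1.8263648
For no arbitrage the full-cycle product must be 1, so the missing rate is 1 / 1.8263648 ≈ 0.5475357.

0.54754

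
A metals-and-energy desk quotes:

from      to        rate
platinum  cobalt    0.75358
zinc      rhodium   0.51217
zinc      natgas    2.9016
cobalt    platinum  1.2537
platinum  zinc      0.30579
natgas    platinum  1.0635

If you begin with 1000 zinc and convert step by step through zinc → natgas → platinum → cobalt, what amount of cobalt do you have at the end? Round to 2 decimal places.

1000 zinc × 2.9016 = 2901.6 natgas
2901.6 natgas × 1.0635 = 3085.8516 platinum
3085.8516 platinum × 0.75358 = 2325.436048728 cobalt

2325.44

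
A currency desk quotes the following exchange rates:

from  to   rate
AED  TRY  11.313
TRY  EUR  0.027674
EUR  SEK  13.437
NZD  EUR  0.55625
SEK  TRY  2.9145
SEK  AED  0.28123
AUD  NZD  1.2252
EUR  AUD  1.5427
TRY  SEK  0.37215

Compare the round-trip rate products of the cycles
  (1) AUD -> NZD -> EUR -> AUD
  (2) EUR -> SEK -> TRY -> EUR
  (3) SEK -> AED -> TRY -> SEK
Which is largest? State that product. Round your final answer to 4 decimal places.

1.1840

(1) 1.2252 × 0.55625 × 1.5427 = 1.05138
(2) 13.437 × 2.9145 × 0.027674 = 1.08377
(3) 0.28123 × 11.313 × 0.37215 = 1.18402
Highest is cycle (3) at 1.1840 (>1, arbitrage).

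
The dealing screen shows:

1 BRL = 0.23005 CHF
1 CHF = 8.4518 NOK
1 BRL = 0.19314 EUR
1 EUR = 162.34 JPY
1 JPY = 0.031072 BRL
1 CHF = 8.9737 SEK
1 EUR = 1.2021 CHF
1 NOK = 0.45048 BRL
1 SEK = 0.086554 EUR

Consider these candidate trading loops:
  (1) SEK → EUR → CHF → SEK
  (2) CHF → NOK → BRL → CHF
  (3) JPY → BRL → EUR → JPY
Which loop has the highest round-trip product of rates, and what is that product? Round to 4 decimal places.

0.9742

(1) 0.086554 × 1.2021 × 8.9737 = 0.93368
(2) 8.4518 × 0.45048 × 0.23005 = 0.87588
(3) 0.031072 × 0.19314 × 162.34 = 0.97424
Highest is cycle (3) at 0.9742 (≤1, no arbitrage).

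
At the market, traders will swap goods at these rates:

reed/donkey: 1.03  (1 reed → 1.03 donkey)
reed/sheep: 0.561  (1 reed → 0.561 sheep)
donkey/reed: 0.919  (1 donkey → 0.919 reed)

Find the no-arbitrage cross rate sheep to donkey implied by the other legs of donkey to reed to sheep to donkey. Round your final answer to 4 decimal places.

1.9396

Known legs of the cycle: 0.919 × 0.561 = 0.515559
For no arbitrage the full-cycle product must be 1, so the missing rate is 1 / 0.515559 ≈ 1.939642.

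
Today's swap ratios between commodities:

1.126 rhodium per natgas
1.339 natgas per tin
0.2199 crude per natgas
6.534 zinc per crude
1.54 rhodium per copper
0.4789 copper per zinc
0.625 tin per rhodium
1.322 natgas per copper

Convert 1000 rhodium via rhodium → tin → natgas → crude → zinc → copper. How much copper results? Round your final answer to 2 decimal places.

575.85

1000 rhodium × 0.625 = 625 tin
625 tin × 1.339 = 836.875 natgas
836.875 natgas × 0.2199 = 184.0288125 crude
184.0288125 crude × 6.534 = 1202.444260875 zinc
1202.444260875 zinc × 0.4789 = 575.8505565330375 copper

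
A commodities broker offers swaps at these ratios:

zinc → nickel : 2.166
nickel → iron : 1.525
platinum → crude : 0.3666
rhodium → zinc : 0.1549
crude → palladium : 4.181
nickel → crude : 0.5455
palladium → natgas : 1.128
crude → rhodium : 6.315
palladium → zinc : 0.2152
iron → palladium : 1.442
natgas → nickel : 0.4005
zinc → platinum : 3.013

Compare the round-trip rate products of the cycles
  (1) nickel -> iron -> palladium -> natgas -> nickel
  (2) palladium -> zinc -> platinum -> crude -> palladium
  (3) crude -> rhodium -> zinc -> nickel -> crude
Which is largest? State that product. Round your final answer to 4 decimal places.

1.1558

(1) 1.525 × 1.442 × 1.128 × 0.4005 = 0.99345
(2) 0.2152 × 3.013 × 0.3666 × 4.181 = 0.99383
(3) 6.315 × 0.1549 × 2.166 × 0.5455 = 1.15579
Highest is cycle (3) at 1.1558 (>1, arbitrage).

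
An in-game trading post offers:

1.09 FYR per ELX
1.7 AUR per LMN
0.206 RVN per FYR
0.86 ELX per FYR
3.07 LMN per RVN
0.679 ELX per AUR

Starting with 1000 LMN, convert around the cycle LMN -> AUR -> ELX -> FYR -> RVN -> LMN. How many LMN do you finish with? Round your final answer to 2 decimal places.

1000 LMN × 1.7 = 1700 AUR
1700 AUR × 0.679 = 1154.3 ELX
1154.3 ELX × 1.09 = 1258.187 FYR
1258.187 FYR × 0.206 = 259.186522 RVN
259.186522 RVN × 3.07 = 795.70262254 LMN

795.70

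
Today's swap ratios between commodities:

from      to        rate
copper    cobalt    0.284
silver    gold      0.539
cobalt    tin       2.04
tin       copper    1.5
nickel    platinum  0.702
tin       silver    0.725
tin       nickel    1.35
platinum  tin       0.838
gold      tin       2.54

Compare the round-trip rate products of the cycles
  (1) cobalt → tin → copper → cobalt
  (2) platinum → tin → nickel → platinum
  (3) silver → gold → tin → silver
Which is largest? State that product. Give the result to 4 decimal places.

(1) 2.04 × 1.5 × 0.284 = 0.86904
(2) 0.838 × 1.35 × 0.702 = 0.79417
(3) 0.539 × 2.54 × 0.725 = 0.99257
Highest is cycle (3) at 0.9926 (≤1, no arbitrage).

0.9926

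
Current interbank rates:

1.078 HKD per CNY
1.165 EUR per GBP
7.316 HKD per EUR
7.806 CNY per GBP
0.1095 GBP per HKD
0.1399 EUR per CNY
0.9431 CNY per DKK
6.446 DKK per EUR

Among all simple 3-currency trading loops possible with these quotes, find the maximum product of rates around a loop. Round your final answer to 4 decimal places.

EUR→HKD→GBP→EUR: 7.316 × 0.1095 × 1.165 = 0.93328
CNY→HKD→GBP→CNY: 1.078 × 0.1095 × 7.806 = 0.92143
CNY→EUR→DKK→CNY: 0.1399 × 6.446 × 0.9431 = 0.85048
Maximum is EUR→HKD→GBP→EUR at 0.9333; no arbitrage — every cycle loses value.

0.9333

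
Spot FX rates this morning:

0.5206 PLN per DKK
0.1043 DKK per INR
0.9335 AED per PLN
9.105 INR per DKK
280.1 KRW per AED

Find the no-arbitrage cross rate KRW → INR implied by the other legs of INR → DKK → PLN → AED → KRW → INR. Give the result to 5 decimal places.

0.07043

Known legs of the cycle: 0.1043 × 0.5206 × 0.9335 × 280.1 = 14.197631612843
For no arbitrage the full-cycle product must be 1, so the missing rate is 1 / 14.197631612843 ≈ 0.0704343.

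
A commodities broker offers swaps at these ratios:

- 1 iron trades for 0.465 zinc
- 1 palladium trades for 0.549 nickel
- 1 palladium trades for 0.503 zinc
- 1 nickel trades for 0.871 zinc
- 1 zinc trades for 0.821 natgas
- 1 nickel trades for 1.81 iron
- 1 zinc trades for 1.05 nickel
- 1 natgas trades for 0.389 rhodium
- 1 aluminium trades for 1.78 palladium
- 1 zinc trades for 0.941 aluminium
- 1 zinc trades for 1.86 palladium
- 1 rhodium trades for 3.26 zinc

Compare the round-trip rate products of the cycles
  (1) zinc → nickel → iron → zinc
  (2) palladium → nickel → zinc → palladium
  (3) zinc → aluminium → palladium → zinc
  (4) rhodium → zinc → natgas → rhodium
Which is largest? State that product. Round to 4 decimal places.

1.0411

(1) 1.05 × 1.81 × 0.465 = 0.88373
(2) 0.549 × 0.871 × 1.86 = 0.88941
(3) 0.941 × 1.78 × 0.503 = 0.84251
(4) 3.26 × 0.821 × 0.389 = 1.04114
Highest is cycle (4) at 1.0411 (>1, arbitrage).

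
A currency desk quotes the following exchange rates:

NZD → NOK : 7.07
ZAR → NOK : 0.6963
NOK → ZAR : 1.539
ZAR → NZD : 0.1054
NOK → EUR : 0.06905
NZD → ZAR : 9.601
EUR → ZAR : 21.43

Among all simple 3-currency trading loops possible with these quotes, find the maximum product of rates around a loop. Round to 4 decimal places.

ZAR→NZD→NOK→ZAR: 0.1054 × 7.07 × 1.539 = 1.14683
ZAR→NOK→EUR→ZAR: 0.6963 × 0.06905 × 21.43 = 1.03034
Maximum is ZAR→NZD→NOK→ZAR at 1.1468; arbitrage exists.

1.1468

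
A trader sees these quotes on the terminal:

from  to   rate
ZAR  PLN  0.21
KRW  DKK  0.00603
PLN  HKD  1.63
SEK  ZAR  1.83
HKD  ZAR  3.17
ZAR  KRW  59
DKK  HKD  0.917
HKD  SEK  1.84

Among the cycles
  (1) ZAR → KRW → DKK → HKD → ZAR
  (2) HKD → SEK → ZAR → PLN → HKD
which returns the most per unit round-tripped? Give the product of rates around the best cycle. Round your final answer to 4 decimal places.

(1) 59 × 0.00603 × 0.917 × 3.17 = 1.03418
(2) 1.84 × 1.83 × 0.21 × 1.63 = 1.15259
Highest is cycle (2) at 1.1526 (>1, arbitrage).

1.1526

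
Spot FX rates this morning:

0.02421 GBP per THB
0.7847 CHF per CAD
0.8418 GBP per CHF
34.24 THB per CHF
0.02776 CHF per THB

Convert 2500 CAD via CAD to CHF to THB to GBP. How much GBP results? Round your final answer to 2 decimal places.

1626.19

2500 CAD × 0.7847 = 1961.75 CHF
1961.75 CHF × 34.24 = 67170.32 THB
67170.32 THB × 0.02421 = 1626.1934472 GBP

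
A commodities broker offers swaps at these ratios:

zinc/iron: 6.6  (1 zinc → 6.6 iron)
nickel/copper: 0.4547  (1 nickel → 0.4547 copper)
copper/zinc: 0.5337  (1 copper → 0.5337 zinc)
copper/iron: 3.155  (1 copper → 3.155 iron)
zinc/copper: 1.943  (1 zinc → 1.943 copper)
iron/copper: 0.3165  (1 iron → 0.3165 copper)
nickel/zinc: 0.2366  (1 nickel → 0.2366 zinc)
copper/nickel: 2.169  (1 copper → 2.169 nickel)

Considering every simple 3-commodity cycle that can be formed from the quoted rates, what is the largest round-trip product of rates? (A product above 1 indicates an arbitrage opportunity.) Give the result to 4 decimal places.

1.1148

copper→zinc→iron→copper: 0.5337 × 6.6 × 0.3165 = 1.11485
nickel→zinc→copper→nickel: 0.2366 × 1.943 × 2.169 = 0.99712
Maximum is copper→zinc→iron→copper at 1.1148; arbitrage exists.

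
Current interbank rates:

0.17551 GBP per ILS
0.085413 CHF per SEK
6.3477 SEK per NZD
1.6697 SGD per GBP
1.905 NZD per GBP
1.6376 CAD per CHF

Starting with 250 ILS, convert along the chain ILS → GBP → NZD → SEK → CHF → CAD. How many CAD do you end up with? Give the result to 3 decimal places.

250 ILS × 0.17551 = 43.8775 GBP
43.8775 GBP × 1.905 = 83.5866375 NZD
83.5866375 NZD × 6.3477 = 530.58289885875 SEK
530.58289885875 SEK × 0.085413 = 45.31867714022241375 CHF
45.31867714022241375 CHF × 1.6376 = 74.213865684828224757 CAD

74.214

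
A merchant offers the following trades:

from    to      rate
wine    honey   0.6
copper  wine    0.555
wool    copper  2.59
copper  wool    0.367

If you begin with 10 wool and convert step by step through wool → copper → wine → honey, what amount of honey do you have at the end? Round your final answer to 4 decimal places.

10 wool × 2.59 = 25.9 copper
25.9 copper × 0.555 = 14.3745 wine
14.3745 wine × 0.6 = 8.6247 honey

8.6247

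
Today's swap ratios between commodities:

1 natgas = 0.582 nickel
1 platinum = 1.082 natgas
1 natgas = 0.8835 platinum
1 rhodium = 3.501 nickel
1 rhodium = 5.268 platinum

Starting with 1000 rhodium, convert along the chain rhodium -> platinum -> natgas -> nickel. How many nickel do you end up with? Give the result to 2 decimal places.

1000 rhodium × 5.268 = 5268 platinum
5268 platinum × 1.082 = 5699.976 natgas
5699.976 natgas × 0.582 = 3317.386032 nickel

3317.39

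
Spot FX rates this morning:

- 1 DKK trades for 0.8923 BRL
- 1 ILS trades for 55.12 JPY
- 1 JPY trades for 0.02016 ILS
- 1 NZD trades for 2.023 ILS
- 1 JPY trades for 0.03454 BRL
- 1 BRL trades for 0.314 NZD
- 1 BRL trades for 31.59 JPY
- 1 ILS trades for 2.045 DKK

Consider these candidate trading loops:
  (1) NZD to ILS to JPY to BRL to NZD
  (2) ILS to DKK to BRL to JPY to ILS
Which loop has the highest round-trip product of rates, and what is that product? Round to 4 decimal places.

1.2094

(1) 2.023 × 55.12 × 0.03454 × 0.314 = 1.20936
(2) 2.045 × 0.8923 × 31.59 × 0.02016 = 1.16210
Highest is cycle (1) at 1.2094 (>1, arbitrage).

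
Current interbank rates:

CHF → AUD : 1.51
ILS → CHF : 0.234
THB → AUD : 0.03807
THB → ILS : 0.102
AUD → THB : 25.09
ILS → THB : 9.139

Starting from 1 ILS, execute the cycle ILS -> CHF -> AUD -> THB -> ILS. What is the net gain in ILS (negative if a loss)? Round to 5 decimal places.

-0.09574

1 ILS × 0.234 = 0.234 CHF
0.234 CHF × 1.51 = 0.35334 AUD
0.35334 AUD × 25.09 = 8.8653006 THB
8.8653006 THB × 0.102 = 0.9042606612 ILS
Net change: 0.9042606612 − 1 = -0.0957393388 ILS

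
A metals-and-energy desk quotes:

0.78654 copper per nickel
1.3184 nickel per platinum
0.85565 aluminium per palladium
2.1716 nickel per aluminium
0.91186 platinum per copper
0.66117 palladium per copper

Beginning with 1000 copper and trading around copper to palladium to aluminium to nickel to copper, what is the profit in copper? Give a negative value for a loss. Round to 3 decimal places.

-33.705

1000 copper × 0.66117 = 661.17 palladium
661.17 palladium × 0.85565 = 565.7301105 aluminium
565.7301105 aluminium × 2.1716 = 1228.5395079618 nickel
1228.5395079618 nickel × 0.78654 = 966.295464592274172 copper
Net change: 966.295464592274172 − 1000 = -33.704535407725828 copper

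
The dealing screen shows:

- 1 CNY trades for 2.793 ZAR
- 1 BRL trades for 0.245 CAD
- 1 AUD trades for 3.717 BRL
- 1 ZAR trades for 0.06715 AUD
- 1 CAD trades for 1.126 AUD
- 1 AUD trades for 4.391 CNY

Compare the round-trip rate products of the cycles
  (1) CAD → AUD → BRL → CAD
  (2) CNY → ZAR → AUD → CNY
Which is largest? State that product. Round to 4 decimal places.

1.0254

(1) 1.126 × 3.717 × 0.245 = 1.02541
(2) 2.793 × 0.06715 × 4.391 = 0.82353
Highest is cycle (1) at 1.0254 (>1, arbitrage).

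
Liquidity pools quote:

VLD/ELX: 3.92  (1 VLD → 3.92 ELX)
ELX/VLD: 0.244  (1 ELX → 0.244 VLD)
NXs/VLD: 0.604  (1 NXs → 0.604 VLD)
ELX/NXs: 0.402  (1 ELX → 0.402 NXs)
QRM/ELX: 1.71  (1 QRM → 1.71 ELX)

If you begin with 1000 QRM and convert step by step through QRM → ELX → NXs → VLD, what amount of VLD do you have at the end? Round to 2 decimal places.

1000 QRM × 1.71 = 1710 ELX
1710 ELX × 0.402 = 687.42 NXs
687.42 NXs × 0.604 = 415.20168 VLD

415.20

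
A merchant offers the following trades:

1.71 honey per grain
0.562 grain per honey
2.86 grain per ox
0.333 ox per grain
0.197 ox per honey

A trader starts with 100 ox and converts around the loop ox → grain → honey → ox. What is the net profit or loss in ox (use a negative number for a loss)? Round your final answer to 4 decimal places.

-3.6552

100 ox × 2.86 = 286 grain
286 grain × 1.71 = 489.06 honey
489.06 honey × 0.197 = 96.34482 ox
Net change: 96.34482 − 100 = -3.65518 ox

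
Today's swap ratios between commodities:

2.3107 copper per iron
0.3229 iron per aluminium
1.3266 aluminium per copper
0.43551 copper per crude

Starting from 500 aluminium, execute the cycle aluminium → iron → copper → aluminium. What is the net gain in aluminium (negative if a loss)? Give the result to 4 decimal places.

-5.0953

500 aluminium × 0.3229 = 161.45 iron
161.45 iron × 2.3107 = 373.062515 copper
373.062515 copper × 1.3266 = 494.904732399 aluminium
Net change: 494.904732399 − 500 = -5.095267601 aluminium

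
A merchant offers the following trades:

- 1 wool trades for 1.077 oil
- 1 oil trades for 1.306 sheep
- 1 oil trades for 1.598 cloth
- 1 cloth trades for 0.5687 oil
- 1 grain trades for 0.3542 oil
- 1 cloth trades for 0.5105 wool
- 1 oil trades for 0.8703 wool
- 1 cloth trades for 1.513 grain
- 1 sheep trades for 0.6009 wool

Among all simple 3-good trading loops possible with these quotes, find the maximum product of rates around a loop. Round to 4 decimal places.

oil→cloth→wool→oil: 1.598 × 0.5105 × 1.077 = 0.87859
grain→oil→cloth→grain: 0.3542 × 1.598 × 1.513 = 0.85638
oil→sheep→wool→oil: 1.306 × 0.6009 × 1.077 = 0.84520
Maximum is oil→cloth→wool→oil at 0.8786; no arbitrage — every cycle loses value.

0.8786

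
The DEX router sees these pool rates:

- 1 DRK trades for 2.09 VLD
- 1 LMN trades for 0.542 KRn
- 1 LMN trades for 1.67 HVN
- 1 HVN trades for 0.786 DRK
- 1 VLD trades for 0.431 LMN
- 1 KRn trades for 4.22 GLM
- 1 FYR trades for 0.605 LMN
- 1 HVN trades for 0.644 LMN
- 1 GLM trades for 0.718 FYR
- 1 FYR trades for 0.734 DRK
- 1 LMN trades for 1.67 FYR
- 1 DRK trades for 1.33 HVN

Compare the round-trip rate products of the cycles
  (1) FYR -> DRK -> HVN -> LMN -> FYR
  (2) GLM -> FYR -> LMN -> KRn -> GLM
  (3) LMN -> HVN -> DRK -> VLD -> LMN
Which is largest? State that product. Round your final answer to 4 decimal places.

1.1824

(1) 0.734 × 1.33 × 0.644 × 1.67 = 1.04991
(2) 0.718 × 0.605 × 0.542 × 4.22 = 0.99355
(3) 1.67 × 0.786 × 2.09 × 0.431 = 1.18239
Highest is cycle (3) at 1.1824 (>1, arbitrage).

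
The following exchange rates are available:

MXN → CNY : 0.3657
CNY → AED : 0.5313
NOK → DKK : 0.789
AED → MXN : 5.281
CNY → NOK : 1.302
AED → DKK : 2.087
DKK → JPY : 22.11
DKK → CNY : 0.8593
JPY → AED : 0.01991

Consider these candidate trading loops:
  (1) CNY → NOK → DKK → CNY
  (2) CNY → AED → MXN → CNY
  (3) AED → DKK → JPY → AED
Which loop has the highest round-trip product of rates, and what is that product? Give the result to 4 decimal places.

1.0261

(1) 1.302 × 0.789 × 0.8593 = 0.88274
(2) 0.5313 × 5.281 × 0.3657 = 1.02608
(3) 2.087 × 22.11 × 0.01991 = 0.91872
Highest is cycle (2) at 1.0261 (>1, arbitrage).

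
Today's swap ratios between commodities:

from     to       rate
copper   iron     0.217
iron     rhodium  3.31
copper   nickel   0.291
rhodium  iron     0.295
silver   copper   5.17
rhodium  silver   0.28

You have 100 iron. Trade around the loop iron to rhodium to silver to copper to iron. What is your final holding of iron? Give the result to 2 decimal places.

103.98

100 iron × 3.31 = 331 rhodium
331 rhodium × 0.28 = 92.68 silver
92.68 silver × 5.17 = 479.1556 copper
479.1556 copper × 0.217 = 103.9767652 iron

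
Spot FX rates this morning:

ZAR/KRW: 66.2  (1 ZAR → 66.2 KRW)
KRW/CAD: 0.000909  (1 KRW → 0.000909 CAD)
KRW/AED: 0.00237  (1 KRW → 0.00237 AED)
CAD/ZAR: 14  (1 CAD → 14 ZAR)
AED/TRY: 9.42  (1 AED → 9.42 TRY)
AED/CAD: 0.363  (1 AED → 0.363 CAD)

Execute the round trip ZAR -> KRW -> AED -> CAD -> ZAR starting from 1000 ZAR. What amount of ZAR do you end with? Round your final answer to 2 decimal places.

797.34

1000 ZAR × 66.2 = 66200 KRW
66200 KRW × 0.00237 = 156.894 AED
156.894 AED × 0.363 = 56.952522 CAD
56.952522 CAD × 14 = 797.335308 ZAR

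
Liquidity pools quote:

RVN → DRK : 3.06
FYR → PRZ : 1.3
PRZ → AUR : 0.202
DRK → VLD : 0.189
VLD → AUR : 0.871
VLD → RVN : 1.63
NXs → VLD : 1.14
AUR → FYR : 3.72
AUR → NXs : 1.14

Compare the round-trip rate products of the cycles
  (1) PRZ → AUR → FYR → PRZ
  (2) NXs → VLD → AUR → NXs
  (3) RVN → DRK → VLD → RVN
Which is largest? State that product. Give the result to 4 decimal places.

1.1320

(1) 0.202 × 3.72 × 1.3 = 0.97687
(2) 1.14 × 0.871 × 1.14 = 1.13195
(3) 3.06 × 0.189 × 1.63 = 0.94269
Highest is cycle (2) at 1.1320 (>1, arbitrage).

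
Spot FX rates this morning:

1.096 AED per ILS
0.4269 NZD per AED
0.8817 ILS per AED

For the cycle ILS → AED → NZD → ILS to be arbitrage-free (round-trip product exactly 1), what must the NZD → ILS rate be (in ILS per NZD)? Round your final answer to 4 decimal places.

Known legs of the cycle: 1.096 × 0.4269 = 0.4678824
For no arbitrage the full-cycle product must be 1, so the missing rate is 1 / 0.4678824 ≈ 2.137289.

2.1373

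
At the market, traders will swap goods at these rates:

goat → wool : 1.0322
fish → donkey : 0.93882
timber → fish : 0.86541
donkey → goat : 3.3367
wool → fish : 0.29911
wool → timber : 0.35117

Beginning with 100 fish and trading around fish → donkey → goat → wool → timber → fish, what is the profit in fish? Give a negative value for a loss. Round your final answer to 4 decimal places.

100 fish × 0.93882 = 93.882 donkey
93.882 donkey × 3.3367 = 313.2560694 goat
313.2560694 goat × 1.0322 = 323.34291483468 wool
323.34291483468 wool × 0.35117 = 113.5483314024945756 timber
113.5483314024945756 timber × 0.86541 = 98.265861479032830669996 fish
Net change: 98.265861479032830669996 − 100 = -1.734138520967169330004 fish

-1.7341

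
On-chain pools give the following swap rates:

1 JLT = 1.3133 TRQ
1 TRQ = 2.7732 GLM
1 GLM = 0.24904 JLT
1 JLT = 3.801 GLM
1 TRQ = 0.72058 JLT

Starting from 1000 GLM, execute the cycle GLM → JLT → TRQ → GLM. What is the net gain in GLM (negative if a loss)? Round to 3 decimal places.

1000 GLM × 0.24904 = 249.04 JLT
249.04 JLT × 1.3133 = 327.064232 TRQ
327.064232 TRQ × 2.7732 = 907.0145281824 GLM
Net change: 907.0145281824 − 1000 = -92.9854718176 GLM

-92.985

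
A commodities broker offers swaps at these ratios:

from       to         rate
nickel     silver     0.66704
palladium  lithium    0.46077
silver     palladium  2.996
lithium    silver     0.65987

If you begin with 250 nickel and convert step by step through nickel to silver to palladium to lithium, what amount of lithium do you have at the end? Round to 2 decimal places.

230.21

250 nickel × 0.66704 = 166.76 silver
166.76 silver × 2.996 = 499.61296 palladium
499.61296 palladium × 0.46077 = 230.2066635792 lithium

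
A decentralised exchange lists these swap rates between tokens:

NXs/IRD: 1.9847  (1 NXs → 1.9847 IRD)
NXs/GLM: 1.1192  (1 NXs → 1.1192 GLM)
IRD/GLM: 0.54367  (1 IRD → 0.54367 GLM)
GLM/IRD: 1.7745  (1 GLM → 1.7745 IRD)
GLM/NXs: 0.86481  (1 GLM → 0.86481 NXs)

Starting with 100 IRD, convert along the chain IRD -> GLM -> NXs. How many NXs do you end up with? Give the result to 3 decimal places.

47.017

100 IRD × 0.54367 = 54.367 GLM
54.367 GLM × 0.86481 = 47.01712527 NXs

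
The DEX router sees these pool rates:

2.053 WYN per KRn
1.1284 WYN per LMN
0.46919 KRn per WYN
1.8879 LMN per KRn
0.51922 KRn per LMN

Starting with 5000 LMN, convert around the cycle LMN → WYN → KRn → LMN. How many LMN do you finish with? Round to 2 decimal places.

4997.59

5000 LMN × 1.1284 = 5642 WYN
5642 WYN × 0.46919 = 2647.16998 KRn
2647.16998 KRn × 1.8879 = 4997.592205242 LMN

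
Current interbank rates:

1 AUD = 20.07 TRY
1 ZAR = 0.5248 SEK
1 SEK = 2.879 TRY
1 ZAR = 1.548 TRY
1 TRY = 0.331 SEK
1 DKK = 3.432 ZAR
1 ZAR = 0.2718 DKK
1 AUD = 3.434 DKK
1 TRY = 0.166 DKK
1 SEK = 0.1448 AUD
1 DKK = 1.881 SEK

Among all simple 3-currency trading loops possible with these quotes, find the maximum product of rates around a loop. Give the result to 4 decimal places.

TRY→SEK→AUD→TRY: 0.331 × 0.1448 × 20.07 = 0.96193
DKK→SEK→AUD→DKK: 1.881 × 0.1448 × 3.434 = 0.93531
TRY→DKK→SEK→TRY: 0.166 × 1.881 × 2.879 = 0.89896
TRY→DKK→ZAR→TRY: 0.166 × 3.432 × 1.548 = 0.88191
Maximum is TRY→SEK→AUD→TRY at 0.9619; no arbitrage — every cycle loses value.

0.9619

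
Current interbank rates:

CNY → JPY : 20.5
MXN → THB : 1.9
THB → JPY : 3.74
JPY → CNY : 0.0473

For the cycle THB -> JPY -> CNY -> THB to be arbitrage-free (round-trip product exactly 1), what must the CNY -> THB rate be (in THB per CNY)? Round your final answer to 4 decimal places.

5.6528

Known legs of the cycle: 3.74 × 0.0473 = 0.176902
For no arbitrage the full-cycle product must be 1, so the missing rate is 1 / 0.176902 ≈ 5.652847.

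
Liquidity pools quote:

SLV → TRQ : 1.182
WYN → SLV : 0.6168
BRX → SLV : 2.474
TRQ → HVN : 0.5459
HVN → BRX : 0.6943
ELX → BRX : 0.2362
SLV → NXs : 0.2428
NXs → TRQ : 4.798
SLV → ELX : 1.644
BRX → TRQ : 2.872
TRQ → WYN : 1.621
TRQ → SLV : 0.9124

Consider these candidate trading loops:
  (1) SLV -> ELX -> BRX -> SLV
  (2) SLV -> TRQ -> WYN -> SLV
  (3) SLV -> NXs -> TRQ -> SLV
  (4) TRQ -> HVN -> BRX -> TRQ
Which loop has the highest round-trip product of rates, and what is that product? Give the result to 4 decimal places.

1.1818

(1) 1.644 × 0.2362 × 2.474 = 0.96069
(2) 1.182 × 1.621 × 0.6168 = 1.18180
(3) 0.2428 × 4.798 × 0.9124 = 1.06290
(4) 0.5459 × 0.6943 × 2.872 = 1.08854
Highest is cycle (2) at 1.1818 (>1, arbitrage).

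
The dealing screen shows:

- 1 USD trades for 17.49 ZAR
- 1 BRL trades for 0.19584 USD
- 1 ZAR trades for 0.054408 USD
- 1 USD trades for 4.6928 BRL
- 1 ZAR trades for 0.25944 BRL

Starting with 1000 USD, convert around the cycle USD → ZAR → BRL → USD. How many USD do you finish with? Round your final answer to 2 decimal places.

888.64

1000 USD × 17.49 = 17490 ZAR
17490 ZAR × 0.25944 = 4537.6056 BRL
4537.6056 BRL × 0.19584 = 888.644680704 USD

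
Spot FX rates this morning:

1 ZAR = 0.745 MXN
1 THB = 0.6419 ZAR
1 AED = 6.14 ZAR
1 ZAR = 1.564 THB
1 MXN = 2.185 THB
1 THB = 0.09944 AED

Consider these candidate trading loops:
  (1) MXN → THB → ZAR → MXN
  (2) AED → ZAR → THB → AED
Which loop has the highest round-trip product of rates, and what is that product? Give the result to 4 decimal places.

(1) 2.185 × 0.6419 × 0.745 = 1.04490
(2) 6.14 × 1.564 × 0.09944 = 0.95492
Highest is cycle (1) at 1.0449 (>1, arbitrage).

1.0449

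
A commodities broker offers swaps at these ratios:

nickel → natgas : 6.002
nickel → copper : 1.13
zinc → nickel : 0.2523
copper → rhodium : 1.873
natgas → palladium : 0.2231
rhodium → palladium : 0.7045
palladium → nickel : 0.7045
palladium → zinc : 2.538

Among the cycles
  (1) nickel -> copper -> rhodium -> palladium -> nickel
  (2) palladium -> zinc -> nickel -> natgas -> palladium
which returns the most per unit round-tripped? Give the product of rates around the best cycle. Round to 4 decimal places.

(1) 1.13 × 1.873 × 0.7045 × 0.7045 = 1.05046
(2) 2.538 × 0.2523 × 6.002 × 0.2231 = 0.85744
Highest is cycle (1) at 1.0505 (>1, arbitrage).

1.0505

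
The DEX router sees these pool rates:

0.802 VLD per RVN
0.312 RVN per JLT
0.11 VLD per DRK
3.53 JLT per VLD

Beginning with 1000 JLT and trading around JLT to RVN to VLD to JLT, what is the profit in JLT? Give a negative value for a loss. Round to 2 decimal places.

-116.71

1000 JLT × 0.312 = 312 RVN
312 RVN × 0.802 = 250.224 VLD
250.224 VLD × 3.53 = 883.29072 JLT
Net change: 883.29072 − 1000 = -116.70928 JLT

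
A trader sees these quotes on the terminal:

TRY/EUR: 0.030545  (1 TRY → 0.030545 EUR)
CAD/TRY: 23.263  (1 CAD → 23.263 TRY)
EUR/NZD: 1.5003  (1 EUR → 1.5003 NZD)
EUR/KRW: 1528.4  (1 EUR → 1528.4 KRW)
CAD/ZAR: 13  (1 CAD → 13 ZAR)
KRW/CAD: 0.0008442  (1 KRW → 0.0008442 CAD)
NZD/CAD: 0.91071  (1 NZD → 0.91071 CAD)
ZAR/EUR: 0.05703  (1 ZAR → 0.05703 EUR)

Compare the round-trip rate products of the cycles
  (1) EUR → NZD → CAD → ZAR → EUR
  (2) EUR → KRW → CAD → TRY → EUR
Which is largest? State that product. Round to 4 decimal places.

1.0130

(1) 1.5003 × 0.91071 × 13 × 0.05703 = 1.01299
(2) 1528.4 × 0.0008442 × 23.263 × 0.030545 = 0.91683
Highest is cycle (1) at 1.0130 (>1, arbitrage).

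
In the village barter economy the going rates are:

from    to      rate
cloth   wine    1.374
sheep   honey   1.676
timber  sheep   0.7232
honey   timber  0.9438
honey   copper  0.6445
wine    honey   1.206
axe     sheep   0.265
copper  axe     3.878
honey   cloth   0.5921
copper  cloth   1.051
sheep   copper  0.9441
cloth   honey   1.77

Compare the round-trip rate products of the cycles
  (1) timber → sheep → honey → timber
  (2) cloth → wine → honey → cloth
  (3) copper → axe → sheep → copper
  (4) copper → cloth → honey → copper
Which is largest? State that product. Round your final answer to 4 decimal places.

(1) 0.7232 × 1.676 × 0.9438 = 1.14396
(2) 1.374 × 1.206 × 0.5921 = 0.98114
(3) 3.878 × 0.265 × 0.9441 = 0.97022
(4) 1.051 × 1.77 × 0.6445 = 1.19894
Highest is cycle (4) at 1.1989 (>1, arbitrage).

1.1989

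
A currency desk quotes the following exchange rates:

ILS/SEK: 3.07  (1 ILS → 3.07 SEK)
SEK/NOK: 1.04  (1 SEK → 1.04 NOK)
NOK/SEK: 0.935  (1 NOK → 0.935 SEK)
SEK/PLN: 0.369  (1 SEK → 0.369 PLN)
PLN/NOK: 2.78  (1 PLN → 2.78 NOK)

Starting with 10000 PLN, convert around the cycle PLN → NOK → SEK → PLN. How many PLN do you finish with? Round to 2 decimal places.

9591.42

10000 PLN × 2.78 = 27800 NOK
27800 NOK × 0.935 = 25993 SEK
25993 SEK × 0.369 = 9591.417 PLN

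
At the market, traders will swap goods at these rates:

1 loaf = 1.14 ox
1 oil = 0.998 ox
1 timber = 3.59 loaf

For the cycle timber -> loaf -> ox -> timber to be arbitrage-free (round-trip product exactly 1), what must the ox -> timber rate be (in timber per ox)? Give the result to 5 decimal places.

Known legs of the cycle: 3.59 × 1.14 = 4.0926
For no arbitrage the full-cycle product must be 1, so the missing rate is 1 / 4.0926 ≈ 0.2443434.

0.24434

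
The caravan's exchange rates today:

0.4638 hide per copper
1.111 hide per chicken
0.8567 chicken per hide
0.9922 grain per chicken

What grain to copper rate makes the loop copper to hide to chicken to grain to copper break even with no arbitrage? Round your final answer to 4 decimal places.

2.5365

Known legs of the cycle: 0.4638 × 0.8567 × 0.9922 = 0.394238227812
For no arbitrage the full-cycle product must be 1, so the missing rate is 1 / 0.394238227812 ≈ 2.536537.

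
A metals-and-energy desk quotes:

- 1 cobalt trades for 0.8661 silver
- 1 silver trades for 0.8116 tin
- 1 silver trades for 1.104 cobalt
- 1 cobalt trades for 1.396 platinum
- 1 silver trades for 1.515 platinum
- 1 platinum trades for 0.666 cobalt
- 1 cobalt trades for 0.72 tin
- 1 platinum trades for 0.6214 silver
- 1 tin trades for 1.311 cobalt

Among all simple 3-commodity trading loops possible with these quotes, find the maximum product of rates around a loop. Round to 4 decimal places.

0.9577

silver→cobalt→platinum→silver: 1.104 × 1.396 × 0.6214 = 0.95769
silver→tin→cobalt→silver: 0.8116 × 1.311 × 0.8661 = 0.92154
silver→platinum→cobalt→silver: 1.515 × 0.666 × 0.8661 = 0.87389
Maximum is silver→cobalt→platinum→silver at 0.9577; no arbitrage — every cycle loses value.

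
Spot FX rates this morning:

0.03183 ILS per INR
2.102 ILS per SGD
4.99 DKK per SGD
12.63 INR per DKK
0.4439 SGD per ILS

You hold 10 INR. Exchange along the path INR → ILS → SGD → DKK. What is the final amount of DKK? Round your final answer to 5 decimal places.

10 INR × 0.03183 = 0.3183 ILS
0.3183 ILS × 0.4439 = 0.14129337 SGD
0.14129337 SGD × 4.99 = 0.7050539163 DKK

0.70505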